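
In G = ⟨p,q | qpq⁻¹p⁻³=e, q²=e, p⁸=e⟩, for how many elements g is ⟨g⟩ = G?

⟨g⟩ = G would require ord(g) = |G| = 16, but the maximum element order in G is 8 < 16. So G is not cyclic and no single element generates it: the count is 0.

Answer: 0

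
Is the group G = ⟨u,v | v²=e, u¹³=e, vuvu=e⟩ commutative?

u·v = uv but v·u = u¹²v, so u·v ≠ v·u and G is not abelian.

Answer: No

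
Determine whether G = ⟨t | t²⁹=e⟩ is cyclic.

|G| = 29. The element t has order 29 (its powers give 29 distinct elements), so ⟨t⟩ = G and G is cyclic.

Answer: Yes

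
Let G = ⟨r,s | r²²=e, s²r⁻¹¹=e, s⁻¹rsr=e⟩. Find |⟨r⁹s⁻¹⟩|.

|⟨r⁹s⁻¹⟩| equals the order of r⁹s⁻¹. Compute successive powers until reaching e:
  (r⁹s⁻¹)¹ = r⁹s⁻¹, (r⁹s⁻¹)² = r¹¹, (r⁹s⁻¹)³ = r⁹s, (r⁹s⁻¹)⁴ = e.
The smallest positive k with (r⁹s⁻¹)ᵏ = e is 4, so |⟨r⁹s⁻¹⟩| = 4.

Answer: 4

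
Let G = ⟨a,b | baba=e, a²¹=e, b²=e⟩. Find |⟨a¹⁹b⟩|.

|⟨a¹⁹b⟩| equals the order of a¹⁹b. Compute successive powers until reaching e:
  (a¹⁹b)¹ = a¹⁹b, (a¹⁹b)² = e.
The smallest positive k with (a¹⁹b)ᵏ = e is 2, so |⟨a¹⁹b⟩| = 2.

Answer: 2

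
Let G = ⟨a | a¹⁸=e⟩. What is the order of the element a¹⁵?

Compute successive powers until reaching e:
  (a¹⁵)¹ = a¹⁵, (a¹⁵)² = a¹², (a¹⁵)³ = a⁹, (a¹⁵)⁴ = a⁶, (a¹⁵)⁵ = a³, (a¹⁵)⁶ = e.
The smallest positive k with (a¹⁵)ᵏ = e is 6.

Answer: 6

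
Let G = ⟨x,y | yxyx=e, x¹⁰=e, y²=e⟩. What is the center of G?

An element z ∈ Z(G) iff z commutes with every generator.
For example x⁵ is central: (x⁵)·x = x⁶ = x·(x⁵); (x⁵)·y = x⁵y = y·(x⁵).
Whereas x ∉ Z(G) since x·y = xy ≠ x⁹y = y·x.
Checking each of the 20 elements this way gives Z(G) = {e, x⁵}, of order 2.

Answer: {e, x⁵}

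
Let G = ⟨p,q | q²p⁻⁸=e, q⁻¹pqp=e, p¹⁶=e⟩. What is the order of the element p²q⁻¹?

Compute successive powers until reaching e:
  (p²q⁻¹)¹ = p²q⁻¹, (p²q⁻¹)² = p⁸, (p²q⁻¹)³ = p²q, (p²q⁻¹)⁴ = e.
The smallest positive k with (p²q⁻¹)ᵏ = e is 4.

Answer: 4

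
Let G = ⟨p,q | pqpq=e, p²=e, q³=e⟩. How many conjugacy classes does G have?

The conjugacy classes (representative and size) are:
  [e] (size 1), [pq²] (size 3), [q²] (size 2).
Class equation: 1 + 3 + 2 = 6 = |G|. So G has 3 conjugacy classes.

Answer: 3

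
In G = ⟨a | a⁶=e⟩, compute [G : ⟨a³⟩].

First find ord(a³) by computing successive powers:
  (a³)¹ = a³, (a³)² = e.
So |⟨a³⟩| = ord(a³) = 2. With |G| = 6, by Lagrange [G : ⟨a³⟩] = 6/2 = 3.

Answer: 3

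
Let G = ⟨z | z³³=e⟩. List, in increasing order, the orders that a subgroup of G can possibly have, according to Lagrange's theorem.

|G| = 33 = 3 · 11. By Lagrange's theorem the order of any subgroup divides 33; the divisors of 33 are 1, 3, 11, 33.

Answer: 1, 3, 11, 33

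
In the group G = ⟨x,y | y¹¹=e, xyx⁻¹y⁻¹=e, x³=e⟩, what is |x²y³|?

Compute successive powers until reaching e:
  (x²y³)¹ = x²y³, (x²y³)² = xy⁶, (x²y³)³ = y⁹, (x²y³)⁴ = x²y, (x²y³)⁵ = xy⁴, (x²y³)⁶ = y⁷, (x²y³)⁷ = x²y¹⁰, (x²y³)⁸ = xy², (x²y³)⁹ = y⁵, (x²y³)¹⁰ = x²y⁸, (x²y³)¹¹ = x, (x²y³)¹² = y³, (x²y³)¹³ = x²y⁶, (x²y³)¹⁴ = xy⁹, (x²y³)¹⁵ = y, (x²y³)¹⁶ = x²y⁴, (x²y³)¹⁷ = xy⁷, (x²y³)¹⁸ = y¹⁰, (x²y³)¹⁹ = x²y², (x²y³)²⁰ = xy⁵, (x²y³)²¹ = y⁸, (x²y³)²² = x², (x²y³)²³ = xy³, (x²y³)²⁴ = y⁶, (x²y³)²⁵ = x²y⁹, (x²y³)²⁶ = xy, (x²y³)²⁷ = y⁴, (x²y³)²⁸ = x²y⁷, (x²y³)²⁹ = xy¹⁰, (x²y³)³⁰ = y², (x²y³)³¹ = x²y⁵, (x²y³)³² = xy⁸, (x²y³)³³ = e.
The smallest positive k with (x²y³)ᵏ = e is 33.

Answer: 33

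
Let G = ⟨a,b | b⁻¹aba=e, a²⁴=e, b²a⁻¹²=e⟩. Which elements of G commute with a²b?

⟨a²b⟩ ⊆ C_G(a²b) since powers of a²b commute with a²b; so |C_G(a²b)| ≥ |⟨a²b⟩| = 4.
By orbit–stabilizer, |C_G(a²b)| = |G| / |conj. class of a²b| = 48 / 12 = 4.
The 4 elements commuting with a²b are {e, a¹², a²b, a²b⁻¹}.

Answer: {e, a¹², a²b, a²b⁻¹}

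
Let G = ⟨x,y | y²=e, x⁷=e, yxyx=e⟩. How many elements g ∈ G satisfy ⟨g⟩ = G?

⟨g⟩ = G would require ord(g) = |G| = 14, but the maximum element order in G is 7 < 14. So G is not cyclic and no single element generates it: the count is 0.

Answer: 0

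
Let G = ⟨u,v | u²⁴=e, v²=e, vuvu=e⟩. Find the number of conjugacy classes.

The conjugacy classes (representative and size) are:
  [e] (size 1), [u²³] (size 2), [u²] (size 2), [u³] (size 2), [u²⁰] (size 2), [u¹⁹] (size 2), [u⁶] (size 2), [u⁷] (size 2), [u⁸] (size 2), [u⁹] (size 2), [u¹⁴] (size 2), [u¹¹] (size 2), [u¹²] (size 1), [u⁴v] (size 12), [u⁵v] (size 12).
Class equation: 1 + 2 + 2 + 2 + 2 + 2 + 2 + 2 + 2 + 2 + 2 + 2 + 1 + 12 + 12 = 48 = |G|. So G has 15 conjugacy classes.

Answer: 15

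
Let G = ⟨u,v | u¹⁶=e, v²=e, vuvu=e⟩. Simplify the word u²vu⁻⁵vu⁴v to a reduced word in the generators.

Multiply left to right, reducing at each step:
  (u²) · v = u²v
  (u²v) · u⁻⁵ = u⁷v
  (u⁷v) · v = u⁷
  (u⁷) · u⁴ = u¹¹
  (u¹¹) · v = u¹¹v

Answer: u¹¹v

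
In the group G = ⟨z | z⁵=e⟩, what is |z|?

Compute successive powers until reaching e:
  z¹ = z, z² = z², z³ = z³, z⁴ = z⁴, z⁵ = e.
The smallest positive k with zᵏ = e is 5.

Answer: 5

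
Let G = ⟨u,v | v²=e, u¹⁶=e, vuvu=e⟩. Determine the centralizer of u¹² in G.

⟨u¹²⟩ ⊆ C_G(u¹²) since powers of u¹² commute with u¹²; so |C_G(u¹²)| ≥ |⟨u¹²⟩| = 4.
By orbit–stabilizer, |C_G(u¹²)| = |G| / |conj. class of u¹²| = 32 / 2 = 16.
The 16 elements commuting with u¹² are {e, u, u², u³, u⁴, u⁵, u⁶, u⁷, u⁸, u⁹, u¹⁰, u¹¹, u¹², u¹³, u¹⁴, u¹⁵}.

Answer: {e, u, u², u³, u⁴, u⁵, u⁶, u⁷, u⁸, u⁹, u¹⁰, u¹¹, u¹², u¹³, u¹⁴, u¹⁵}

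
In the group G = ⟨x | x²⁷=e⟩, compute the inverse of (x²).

The order of (x²) is 27 (smallest k with (x²)ᵏ = e), so (x²)⁻¹ = (x²)²⁶ = x²⁵.
Check: (x²) · (x²⁵) → (x²) · x²⁵ = e, giving e as required.

Answer: x²⁵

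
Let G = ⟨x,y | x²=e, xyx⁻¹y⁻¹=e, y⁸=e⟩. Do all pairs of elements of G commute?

Each pair of generators commutes: x·y = xy = y·x. Since the generators pairwise commute, every element of G commutes with every other, so G is abelian.

Answer: Yes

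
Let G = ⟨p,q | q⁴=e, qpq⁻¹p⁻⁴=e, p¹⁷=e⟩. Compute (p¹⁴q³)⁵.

Compute successive powers of (p¹⁴q³), reducing at each step:
  (p¹⁴q³)²: (p¹⁴q³) · p¹⁴ = p⁹q³;   (p⁹q³) · q³ = p⁹q²
  (p¹⁴q³)³: (p⁹q²) · p¹⁴ = p¹²q²;   (p¹²q²) · q³ = p¹²q
  (p¹⁴q³)⁴: (p¹²q) · p¹⁴ = q;   q · q³ = e
  (p¹⁴q³)⁵: e · p¹⁴ = p¹⁴;   (p¹⁴) · q³ = p¹⁴q³

Answer: p¹⁴q³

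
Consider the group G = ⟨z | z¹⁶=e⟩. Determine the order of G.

G is generated by a single element, so G is cyclic. The relator gives z¹⁶ = e and no smaller power is forced to be e, so the 16 powers {e, z, z², z³, z⁴, z⁵, z⁶, z⁷, z⁸, z⁹, z¹², z¹³, z¹¹, z¹⁰, z¹⁴, z¹⁵} are distinct. Hence |G| = 16.

Answer: 16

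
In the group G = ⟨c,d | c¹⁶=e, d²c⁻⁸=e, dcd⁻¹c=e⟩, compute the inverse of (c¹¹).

The order of (c¹¹) is 16 (smallest k with (c¹¹)ᵏ = e), so (c¹¹)⁻¹ = (c¹¹)¹⁵ = c⁵.
Check: (c¹¹) · (c⁵) → (c¹¹) · c⁵ = e, giving e as required.

Answer: c⁵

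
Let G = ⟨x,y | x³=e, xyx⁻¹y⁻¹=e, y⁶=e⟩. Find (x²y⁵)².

Compute successive powers of (x²y⁵), reducing at each step:
  (x²y⁵)²: (x²y⁵) · x² = xy⁵;   (xy⁵) · y⁵ = xy⁴

Answer: xy⁴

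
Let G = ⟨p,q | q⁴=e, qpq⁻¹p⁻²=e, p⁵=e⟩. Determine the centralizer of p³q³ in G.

⟨p³q³⟩ ⊆ C_G(p³q³) since powers of p³q³ commute with p³q³; so |C_G(p³q³)| ≥ |⟨p³q³⟩| = 4.
By orbit–stabilizer, |C_G(p³q³)| = |G| / |conj. class of p³q³| = 20 / 5 = 4.
The 4 elements commuting with p³q³ are {e, p²q², p⁴q, p³q³}.

Answer: {e, p²q², p⁴q, p³q³}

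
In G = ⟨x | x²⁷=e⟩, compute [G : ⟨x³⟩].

First find ord(x³) by computing successive powers:
  (x³)¹ = x³, (x³)² = x⁶, (x³)³ = x⁹, (x³)⁴ = x¹², (x³)⁵ = x¹⁵, (x³)⁶ = x¹⁸, (x³)⁷ = x²¹, (x³)⁸ = x²⁴, (x³)⁹ = e.
So |⟨x³⟩| = ord(x³) = 9. With |G| = 27, by Lagrange [G : ⟨x³⟩] = 27/9 = 3.

Answer: 3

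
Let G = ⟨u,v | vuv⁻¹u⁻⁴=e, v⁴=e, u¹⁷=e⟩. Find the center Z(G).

An element z ∈ Z(G) iff z commutes with every generator.
For example e is central: e·u = u = u·e; e·v = v = v·e.
Whereas u ∉ Z(G) since u·v = uv ≠ u⁴v = v·u.
Checking each of the 68 elements this way gives Z(G) = {e}, of order 1.

Answer: {e}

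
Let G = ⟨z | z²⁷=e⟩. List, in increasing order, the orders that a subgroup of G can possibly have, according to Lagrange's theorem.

|G| = 27 = 3³. By Lagrange's theorem the order of any subgroup divides 27; the divisors of 27 are 1, 3, 9, 27.

Answer: 1, 3, 9, 27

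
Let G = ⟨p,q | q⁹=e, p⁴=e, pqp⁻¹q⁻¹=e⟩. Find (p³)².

Compute successive powers of (p³), reducing at each step:
  (p³)²: (p³) · p³ = p²

Answer: p²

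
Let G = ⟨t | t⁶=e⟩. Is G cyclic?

|G| = 6. The element t has order 6 (its powers give 6 distinct elements), so ⟨t⟩ = G and G is cyclic.

Answer: Yes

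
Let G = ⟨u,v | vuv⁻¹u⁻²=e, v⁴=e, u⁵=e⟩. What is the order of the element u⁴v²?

Compute successive powers until reaching e:
  (u⁴v²)¹ = u⁴v², (u⁴v²)² = e.
The smallest positive k with (u⁴v²)ᵏ = e is 2.

Answer: 2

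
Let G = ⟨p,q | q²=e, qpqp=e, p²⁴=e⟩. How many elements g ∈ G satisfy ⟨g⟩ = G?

⟨g⟩ = G would require ord(g) = |G| = 48, but the maximum element order in G is 24 < 48. So G is not cyclic and no single element generates it: the count is 0.

Answer: 0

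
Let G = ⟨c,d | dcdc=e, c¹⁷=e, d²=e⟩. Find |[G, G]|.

G' = [G, G] is generated by all commutators. The generator-pair commutators are: [c, d] = c².
The subgroup they normally generate is {e, c, c², c³, c⁴, c⁵, c⁶, c⁷, c⁸, c⁹, c¹⁰, c¹¹, c¹², c¹³, c¹⁴, c¹⁵, c¹⁶}, of order 17.
Check: |G/G'| = 34/17 = 2 is the order of the abelianisation.

Answer: 17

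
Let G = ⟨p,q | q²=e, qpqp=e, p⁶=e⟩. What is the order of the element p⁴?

Compute successive powers until reaching e:
  (p⁴)¹ = p⁴, (p⁴)² = p², (p⁴)³ = e.
The smallest positive k with (p⁴)ᵏ = e is 3.

Answer: 3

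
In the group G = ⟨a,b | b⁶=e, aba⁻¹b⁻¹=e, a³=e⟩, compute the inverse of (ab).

The order of (ab) is 6 (smallest k with (ab)ᵏ = e), so (ab)⁻¹ = (ab)⁵ = a²b⁵.
Check: (ab) · (a²b⁵) → (ab) · a² = b;   b · b⁵ = e, giving e as required.

Answer: a²b⁵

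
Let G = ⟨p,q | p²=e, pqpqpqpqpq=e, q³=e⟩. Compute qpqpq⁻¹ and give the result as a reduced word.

Multiply left to right, reducing at each step:
  q · p = qp
  (qp) · q = qpq
  (qpq) · p = qpqp
  (qpqp) · q⁻¹ = qpqpq²

Answer: qpqpq²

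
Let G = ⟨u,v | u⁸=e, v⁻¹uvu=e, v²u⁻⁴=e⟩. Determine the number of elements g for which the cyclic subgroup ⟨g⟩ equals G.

⟨g⟩ = G would require ord(g) = |G| = 16, but the maximum element order in G is 8 < 16. So G is not cyclic and no single element generates it: the count is 0.

Answer: 0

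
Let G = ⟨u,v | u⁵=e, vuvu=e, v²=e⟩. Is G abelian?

u·v = uv but v·u = u⁴v, so u·v ≠ v·u and G is not abelian.

Answer: No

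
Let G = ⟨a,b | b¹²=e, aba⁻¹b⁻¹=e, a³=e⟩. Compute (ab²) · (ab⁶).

Compute (ab²) · (ab⁶) by multiplying left to right and reducing via the relations at each step:
  (ab²) · a = a²b²
  (a²b²) · b⁶ = a²b⁸

Answer: a²b⁸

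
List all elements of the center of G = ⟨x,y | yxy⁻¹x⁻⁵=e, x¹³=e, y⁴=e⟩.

An element z ∈ Z(G) iff z commutes with every generator.
For example e is central: e·x = x = x·e; e·y = y = y·e.
Whereas x ∉ Z(G) since x·y = xy ≠ x⁵y = y·x.
Checking each of the 52 elements this way gives Z(G) = {e}, of order 1.

Answer: {e}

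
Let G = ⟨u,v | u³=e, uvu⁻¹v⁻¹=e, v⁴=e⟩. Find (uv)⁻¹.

The order of (uv) is 12 (smallest k with (uv)ᵏ = e), so (uv)⁻¹ = (uv)¹¹ = u²v³.
Check: (uv) · (u²v³) → (uv) · u² = v;   v · v³ = e, giving e as required.

Answer: u²v³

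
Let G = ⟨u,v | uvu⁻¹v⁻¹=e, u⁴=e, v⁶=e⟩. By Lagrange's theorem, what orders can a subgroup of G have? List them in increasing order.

|G| = 24 = 2³ · 3. By Lagrange's theorem the order of any subgroup divides 24; the divisors of 24 are 1, 2, 3, 4, 6, 8, 12, 24.

Answer: 1, 2, 3, 4, 6, 8, 12, 24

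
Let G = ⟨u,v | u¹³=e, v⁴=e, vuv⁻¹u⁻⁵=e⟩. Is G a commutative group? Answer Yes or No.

u·v = uv but v·u = u⁵v, so u·v ≠ v·u and G is not abelian.

Answer: No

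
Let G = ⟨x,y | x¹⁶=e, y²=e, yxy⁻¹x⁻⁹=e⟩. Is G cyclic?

Every cyclic group is abelian. But x·y = xy while y·x = x⁹y, so x·y ≠ y·x and G is not abelian. Hence G is not cyclic.

Answer: No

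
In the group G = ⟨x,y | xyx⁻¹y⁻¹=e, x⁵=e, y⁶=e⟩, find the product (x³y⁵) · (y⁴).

Compute (x³y⁵) · (y⁴) by multiplying left to right and reducing via the relations at each step:
  (x³y⁵) · y⁴ = x³y³

Answer: x³y³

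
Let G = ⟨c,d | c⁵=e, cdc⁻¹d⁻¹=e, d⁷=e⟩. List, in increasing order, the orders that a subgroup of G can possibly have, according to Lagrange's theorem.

|G| = 35 = 5 · 7. By Lagrange's theorem the order of any subgroup divides 35; the divisors of 35 are 1, 5, 7, 35.

Answer: 1, 5, 7, 35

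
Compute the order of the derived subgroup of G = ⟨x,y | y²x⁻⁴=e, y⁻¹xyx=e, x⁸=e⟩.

G' = [G, G] is generated by all commutators. The generator-pair commutators are: [x, y] = x².
The subgroup they normally generate is {e, x², x⁴, x⁶}, of order 4.
Check: |G/G'| = 16/4 = 4 is the order of the abelianisation.

Answer: 4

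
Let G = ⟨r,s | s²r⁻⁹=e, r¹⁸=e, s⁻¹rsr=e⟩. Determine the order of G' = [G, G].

G' = [G, G] is generated by all commutators. The generator-pair commutators are: [r, s] = r².
The subgroup they normally generate is {e, r², r⁴, r⁶, r⁸, r¹⁰, r¹², r¹⁴, r¹⁶}, of order 9.
Check: |G/G'| = 36/9 = 4 is the order of the abelianisation.

Answer: 9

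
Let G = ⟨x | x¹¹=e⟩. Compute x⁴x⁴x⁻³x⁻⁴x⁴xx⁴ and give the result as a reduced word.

Multiply left to right, reducing at each step:
  (x⁴) · x⁴ = x⁸
  (x⁸) · x⁻³ = x⁵
  (x⁵) · x⁻⁴ = x
  x · x⁴ = x⁵
  (x⁵) · x = x⁶
  (x⁶) · x⁴ = x¹⁰

Answer: x¹⁰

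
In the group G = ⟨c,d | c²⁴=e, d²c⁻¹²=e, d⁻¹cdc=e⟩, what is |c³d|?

Compute successive powers until reaching e:
  (c³d)¹ = c³d, (c³d)² = c¹², (c³d)³ = c³d⁻¹, (c³d)⁴ = e.
The smallest positive k with (c³d)ᵏ = e is 4.

Answer: 4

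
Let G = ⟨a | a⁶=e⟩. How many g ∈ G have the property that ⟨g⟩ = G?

G is cyclic of order 6. An element generates G iff its order is 6, and a cyclic group of order 6 has exactly φ(6) = 2 such elements.

Answer: 2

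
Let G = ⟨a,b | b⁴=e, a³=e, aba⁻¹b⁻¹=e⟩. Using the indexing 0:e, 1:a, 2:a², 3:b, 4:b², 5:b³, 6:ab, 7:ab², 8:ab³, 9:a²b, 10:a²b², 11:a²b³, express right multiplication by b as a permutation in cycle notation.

(0 3 4 5)(1 6 7 8)(2 9 10 11)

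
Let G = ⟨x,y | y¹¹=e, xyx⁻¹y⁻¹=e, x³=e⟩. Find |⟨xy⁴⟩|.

|⟨xy⁴⟩| equals the order of xy⁴. Compute successive powers until reaching e:
  (xy⁴)¹ = xy⁴, (xy⁴)² = x²y⁸, (xy⁴)³ = y, (xy⁴)⁴ = xy⁵, (xy⁴)⁵ = x²y⁹, (xy⁴)⁶ = y², (xy⁴)⁷ = xy⁶, (xy⁴)⁸ = x²y¹⁰, (xy⁴)⁹ = y³, (xy⁴)¹⁰ = xy⁷, (xy⁴)¹¹ = x², (xy⁴)¹² = y⁴, (xy⁴)¹³ = xy⁸, (xy⁴)¹⁴ = x²y, (xy⁴)¹⁵ = y⁵, (xy⁴)¹⁶ = xy⁹, (xy⁴)¹⁷ = x²y², (xy⁴)¹⁸ = y⁶, (xy⁴)¹⁹ = xy¹⁰, (xy⁴)²⁰ = x²y³, (xy⁴)²¹ = y⁷, (xy⁴)²² = x, (xy⁴)²³ = x²y⁴, (xy⁴)²⁴ = y⁸, (xy⁴)²⁵ = xy, (xy⁴)²⁶ = x²y⁵, (xy⁴)²⁷ = y⁹, (xy⁴)²⁸ = xy², (xy⁴)²⁹ = x²y⁶, (xy⁴)³⁰ = y¹⁰, (xy⁴)³¹ = xy³, (xy⁴)³² = x²y⁷, (xy⁴)³³ = e.
The smallest positive k with (xy⁴)ᵏ = e is 33, so |⟨xy⁴⟩| = 33.

Answer: 33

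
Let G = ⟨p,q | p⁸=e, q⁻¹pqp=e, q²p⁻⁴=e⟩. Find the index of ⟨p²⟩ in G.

First find ord(p²) by computing successive powers:
  (p²)¹ = p², (p²)² = p⁴, (p²)³ = p⁶, (p²)⁴ = e.
So |⟨p²⟩| = ord(p²) = 4. With |G| = 16, by Lagrange [G : ⟨p²⟩] = 16/4 = 4.

Answer: 4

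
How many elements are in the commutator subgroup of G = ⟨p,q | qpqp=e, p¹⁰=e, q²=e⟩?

G' = [G, G] is generated by all commutators. The generator-pair commutators are: [p, q] = p².
The subgroup they normally generate is {e, p², p⁴, p⁶, p⁸}, of order 5.
Check: |G/G'| = 20/5 = 4 is the order of the abelianisation.

Answer: 5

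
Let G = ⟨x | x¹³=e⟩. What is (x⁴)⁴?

Compute successive powers of (x⁴), reducing at each step:
  (x⁴)²: (x⁴) · x⁴ = x⁸
  (x⁴)³: (x⁸) · x⁴ = x¹²
  (x⁴)⁴: (x¹²) · x⁴ = x³

Answer: x³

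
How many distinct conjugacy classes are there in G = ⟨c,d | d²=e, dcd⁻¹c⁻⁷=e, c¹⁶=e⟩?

The conjugacy classes (representative and size) are:
  [e] (size 1), [c] (size 2), [c¹⁴] (size 2), [c³] (size 2), [c⁴] (size 2), [c¹⁰] (size 2), [c⁸] (size 1), [c⁹] (size 2), [c¹¹] (size 2), [c¹⁰d] (size 8), [cd] (size 8).
Class equation: 1 + 2 + 2 + 2 + 2 + 2 + 1 + 2 + 2 + 8 + 8 = 32 = |G|. So G has 11 conjugacy classes.

Answer: 11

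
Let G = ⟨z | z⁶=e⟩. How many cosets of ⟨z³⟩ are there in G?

First find ord(z³) by computing successive powers:
  (z³)¹ = z³, (z³)² = e.
So |⟨z³⟩| = ord(z³) = 2. With |G| = 6, by Lagrange [G : ⟨z³⟩] = 6/2 = 3.

Answer: 3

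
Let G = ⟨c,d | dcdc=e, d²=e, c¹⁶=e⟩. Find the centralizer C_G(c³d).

⟨c³d⟩ ⊆ C_G(c³d) since powers of c³d commute with c³d; so |C_G(c³d)| ≥ |⟨c³d⟩| = 2.
By orbit–stabilizer, |C_G(c³d)| = |G| / |conj. class of c³d| = 32 / 8 = 4.
The 4 elements commuting with c³d are {e, c⁸, c³d, c¹¹d}.

Answer: {e, c⁸, c³d, c¹¹d}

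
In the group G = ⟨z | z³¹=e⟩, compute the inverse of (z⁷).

The order of (z⁷) is 31 (smallest k with (z⁷)ᵏ = e), so (z⁷)⁻¹ = (z⁷)³⁰ = z²⁴.
Check: (z⁷) · (z²⁴) → (z⁷) · z²⁴ = e, giving e as required.

Answer: z²⁴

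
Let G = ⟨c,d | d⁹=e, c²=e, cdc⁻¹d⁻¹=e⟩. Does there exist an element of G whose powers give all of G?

|G| = 18. The element cd has order 18 (its powers give 18 distinct elements), so ⟨cd⟩ = G and G is cyclic.

Answer: Yes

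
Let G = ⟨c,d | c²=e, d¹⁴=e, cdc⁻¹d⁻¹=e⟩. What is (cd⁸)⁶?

Compute successive powers of (cd⁸), reducing at each step:
  (cd⁸)²: (cd⁸) · c = d⁸;   (d⁸) · d⁸ = d²
  (cd⁸)³: (d²) · c = cd²;   (cd²) · d⁸ = cd¹⁰
  (cd⁸)⁴: (cd¹⁰) · c = d¹⁰;   (d¹⁰) · d⁸ = d⁴
  (cd⁸)⁵: (d⁴) · c = cd⁴;   (cd⁴) · d⁸ = cd¹²
  (cd⁸)⁶: (cd¹²) · c = d¹²;   (d¹²) · d⁸ = d⁶

Answer: d⁶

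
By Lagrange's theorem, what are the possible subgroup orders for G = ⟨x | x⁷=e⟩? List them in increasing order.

|G| = 7 = 7. By Lagrange's theorem the order of any subgroup divides 7; the divisors of 7 are 1, 7.

Answer: 1, 7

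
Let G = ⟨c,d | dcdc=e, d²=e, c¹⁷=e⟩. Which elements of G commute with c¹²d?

⟨c¹²d⟩ ⊆ C_G(c¹²d) since powers of c¹²d commute with c¹²d; so |C_G(c¹²d)| ≥ |⟨c¹²d⟩| = 2.
By orbit–stabilizer, |C_G(c¹²d)| = |G| / |conj. class of c¹²d| = 34 / 17 = 2.
The 2 elements commuting with c¹²d are {e, c¹²d}.

Answer: {e, c¹²d}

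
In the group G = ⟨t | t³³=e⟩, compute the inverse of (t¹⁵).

The order of (t¹⁵) is 11 (smallest k with (t¹⁵)ᵏ = e), so (t¹⁵)⁻¹ = (t¹⁵)¹⁰ = t¹⁸.
Check: (t¹⁵) · (t¹⁸) → (t¹⁵) · t¹⁸ = e, giving e as required.

Answer: t¹⁸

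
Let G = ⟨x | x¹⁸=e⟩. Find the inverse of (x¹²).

The order of (x¹²) is 3 (smallest k with (x¹²)ᵏ = e), so (x¹²)⁻¹ = (x¹²)² = x⁶.
Check: (x¹²) · (x⁶) → (x¹²) · x⁶ = e, giving e as required.

Answer: x⁶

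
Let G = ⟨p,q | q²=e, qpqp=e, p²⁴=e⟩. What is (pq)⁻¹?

The order of (pq) is 2 (smallest k with (pq)ᵏ = e), so (pq)⁻¹ = (pq)¹ = pq.
Check: (pq) · (pq) → (pq) · p = q;   q · q = e, giving e as required.

Answer: pq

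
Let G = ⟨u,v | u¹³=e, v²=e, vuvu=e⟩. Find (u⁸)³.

Compute successive powers of (u⁸), reducing at each step:
  (u⁸)²: (u⁸) · u⁸ = u³
  (u⁸)³: (u³) · u⁸ = u¹¹

Answer: u¹¹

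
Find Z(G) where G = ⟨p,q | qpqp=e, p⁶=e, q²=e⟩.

An element z ∈ Z(G) iff z commutes with every generator.
For example p³ is central: (p³)·p = p⁴ = p·(p³); (p³)·q = p³q = q·(p³).
Whereas p ∉ Z(G) since p·q = pq ≠ p⁵q = q·p.
Checking each of the 12 elements this way gives Z(G) = {e, p³}, of order 2.

Answer: {e, p³}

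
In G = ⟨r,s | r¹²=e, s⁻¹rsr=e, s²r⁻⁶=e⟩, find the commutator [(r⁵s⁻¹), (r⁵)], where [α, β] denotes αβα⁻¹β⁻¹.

[(r⁵s⁻¹), (r⁵)] = (r⁵s⁻¹)·(r⁵)·(r⁵s⁻¹)⁻¹·(r⁵)⁻¹.
  (r⁵s⁻¹) · (r⁵) = s⁻¹
  (s⁻¹) · (r⁵s) = r⁷
  (r⁷) · (r⁷) = r²

Answer: r²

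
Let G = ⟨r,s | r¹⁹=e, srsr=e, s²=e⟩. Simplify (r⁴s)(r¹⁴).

Compute (r⁴s) · (r¹⁴) by multiplying left to right and reducing via the relations at each step:
  (r⁴s) · r¹⁴ = r⁹s

Answer: r⁹s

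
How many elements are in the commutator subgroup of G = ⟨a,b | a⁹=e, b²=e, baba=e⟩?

G' = [G, G] is generated by all commutators. The generator-pair commutators are: [a, b] = a².
The subgroup they normally generate is {e, a, a², a³, a⁴, a⁵, a⁶, a⁷, a⁸}, of order 9.
Check: |G/G'| = 18/9 = 2 is the order of the abelianisation.

Answer: 9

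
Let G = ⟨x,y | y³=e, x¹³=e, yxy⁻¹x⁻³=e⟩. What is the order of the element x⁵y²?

Compute successive powers until reaching e:
  (x⁵y²)¹ = x⁵y², (x⁵y²)² = x¹¹y, (x⁵y²)³ = e.
The smallest positive k with (x⁵y²)ᵏ = e is 3.

Answer: 3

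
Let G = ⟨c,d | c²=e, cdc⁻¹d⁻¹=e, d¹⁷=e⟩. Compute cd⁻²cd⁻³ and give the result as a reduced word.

Multiply left to right, reducing at each step:
  c · d⁻² = cd¹⁵
  (cd¹⁵) · c = d¹⁵
  (d¹⁵) · d⁻³ = d¹²

Answer: d¹²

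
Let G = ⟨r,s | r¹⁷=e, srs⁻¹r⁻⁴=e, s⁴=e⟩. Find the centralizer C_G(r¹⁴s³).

⟨r¹⁴s³⟩ ⊆ C_G(r¹⁴s³) since powers of r¹⁴s³ commute with r¹⁴s³; so |C_G(r¹⁴s³)| ≥ |⟨r¹⁴s³⟩| = 4.
By orbit–stabilizer, |C_G(r¹⁴s³)| = |G| / |conj. class of r¹⁴s³| = 68 / 17 = 4.
The 4 elements commuting with r¹⁴s³ are {e, r¹²s, r⁹s², r¹⁴s³}.

Answer: {e, r¹²s, r⁹s², r¹⁴s³}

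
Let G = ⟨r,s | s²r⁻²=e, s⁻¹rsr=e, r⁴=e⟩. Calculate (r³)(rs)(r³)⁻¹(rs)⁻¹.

[(r³), (rs)] = (r³)·(rs)·(r³)⁻¹·(rs)⁻¹.
  (r³) · (rs) = s
  s · r = rs⁻¹
  (rs⁻¹) · (rs⁻¹) = r²

Answer: r²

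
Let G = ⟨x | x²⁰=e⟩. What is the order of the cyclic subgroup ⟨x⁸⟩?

|⟨x⁸⟩| equals the order of x⁸. Compute successive powers until reaching e:
  (x⁸)¹ = x⁸, (x⁸)² = x¹⁶, (x⁸)³ = x⁴, (x⁸)⁴ = x¹², (x⁸)⁵ = e.
The smallest positive k with (x⁸)ᵏ = e is 5, so |⟨x⁸⟩| = 5.

Answer: 5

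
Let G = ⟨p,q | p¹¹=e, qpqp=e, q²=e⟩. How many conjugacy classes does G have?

The conjugacy classes (representative and size) are:
  [e] (size 1), [p¹⁰] (size 2), [p²] (size 2), [p³] (size 2), [p⁷] (size 2), [p⁶] (size 2), [p²q] (size 11).
Class equation: 1 + 2 + 2 + 2 + 2 + 2 + 11 = 22 = |G|. So G has 7 conjugacy classes.

Answer: 7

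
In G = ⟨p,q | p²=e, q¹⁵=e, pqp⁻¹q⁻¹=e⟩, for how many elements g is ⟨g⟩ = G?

G is cyclic of order 30. An element generates G iff its order is 30, and a cyclic group of order 30 has exactly φ(30) = 8 such elements.

Answer: 8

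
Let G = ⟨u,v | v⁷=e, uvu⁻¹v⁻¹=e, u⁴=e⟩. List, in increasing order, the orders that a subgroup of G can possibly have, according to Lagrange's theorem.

|G| = 28 = 2² · 7. By Lagrange's theorem the order of any subgroup divides 28; the divisors of 28 are 1, 2, 4, 7, 14, 28.

Answer: 1, 2, 4, 7, 14, 28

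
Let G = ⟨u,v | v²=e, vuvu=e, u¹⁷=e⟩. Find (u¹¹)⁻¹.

The order of (u¹¹) is 17 (smallest k with (u¹¹)ᵏ = e), so (u¹¹)⁻¹ = (u¹¹)¹⁶ = u⁶.
Check: (u¹¹) · (u⁶) → (u¹¹) · u⁶ = e, giving e as required.

Answer: u⁶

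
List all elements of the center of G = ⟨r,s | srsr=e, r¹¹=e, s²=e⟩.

An element z ∈ Z(G) iff z commutes with every generator.
For example e is central: e·r = r = r·e; e·s = s = s·e.
Whereas r ∉ Z(G) since r·s = rs ≠ r¹⁰s = s·r.
Checking each of the 22 elements this way gives Z(G) = {e}, of order 1.

Answer: {e}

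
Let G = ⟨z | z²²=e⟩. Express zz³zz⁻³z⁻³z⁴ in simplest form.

Multiply left to right, reducing at each step:
  z · z³ = z⁴
  (z⁴) · z = z⁵
  (z⁵) · z⁻³ = z²
  (z²) · z⁻³ = z²¹
  (z²¹) · z⁴ = z³

Answer: z³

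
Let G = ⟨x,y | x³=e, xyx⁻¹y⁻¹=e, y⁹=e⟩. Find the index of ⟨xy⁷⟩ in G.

First find ord(xy⁷) by computing successive powers:
  (xy⁷)¹ = xy⁷, (xy⁷)² = x²y⁵, (xy⁷)³ = y³, (xy⁷)⁴ = xy, (xy⁷)⁵ = x²y⁸, (xy⁷)⁶ = y⁶, (xy⁷)⁷ = xy⁴, (xy⁷)⁸ = x²y², (xy⁷)⁹ = e.
So |⟨xy⁷⟩| = ord(xy⁷) = 9. With |G| = 27, by Lagrange [G : ⟨xy⁷⟩] = 27/9 = 3.

Answer: 3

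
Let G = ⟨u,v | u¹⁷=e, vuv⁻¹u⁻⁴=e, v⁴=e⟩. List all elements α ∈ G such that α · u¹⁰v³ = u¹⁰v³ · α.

⟨u¹⁰v³⟩ ⊆ C_G(u¹⁰v³) since powers of u¹⁰v³ commute with u¹⁰v³; so |C_G(u¹⁰v³)| ≥ |⟨u¹⁰v³⟩| = 4.
By orbit–stabilizer, |C_G(u¹⁰v³)| = |G| / |conj. class of u¹⁰v³| = 68 / 17 = 4.
The 4 elements commuting with u¹⁰v³ are {e, u⁴v², u¹¹v, u¹⁰v³}.

Answer: {e, u⁴v², u¹¹v, u¹⁰v³}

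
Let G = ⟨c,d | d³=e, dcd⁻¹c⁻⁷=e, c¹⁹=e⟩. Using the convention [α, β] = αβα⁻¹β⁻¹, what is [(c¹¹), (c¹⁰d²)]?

[(c¹¹), (c¹⁰d²)] = (c¹¹)·(c¹⁰d²)·(c¹¹)⁻¹·(c¹⁰d²)⁻¹.
  (c¹¹) · (c¹⁰d²) = c²d²
  (c²d²) · (c⁸) = c¹⁴d²
  (c¹⁴d²) · (c⁶d) = c⁴

Answer: c⁴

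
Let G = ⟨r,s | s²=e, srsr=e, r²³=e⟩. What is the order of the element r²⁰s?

Compute successive powers until reaching e:
  (r²⁰s)¹ = r²⁰s, (r²⁰s)² = e.
The smallest positive k with (r²⁰s)ᵏ = e is 2.

Answer: 2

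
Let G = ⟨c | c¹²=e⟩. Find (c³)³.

Compute successive powers of (c³), reducing at each step:
  (c³)²: (c³) · c³ = c⁶
  (c³)³: (c⁶) · c³ = c⁹

Answer: c⁹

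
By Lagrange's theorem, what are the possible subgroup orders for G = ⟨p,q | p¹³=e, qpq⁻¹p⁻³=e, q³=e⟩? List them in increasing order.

|G| = 39 = 3 · 13. By Lagrange's theorem the order of any subgroup divides 39; the divisors of 39 are 1, 3, 13, 39.

Answer: 1, 3, 13, 39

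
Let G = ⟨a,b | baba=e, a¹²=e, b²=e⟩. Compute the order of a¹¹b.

Compute successive powers until reaching e:
  (a¹¹b)¹ = a¹¹b, (a¹¹b)² = e.
The smallest positive k with (a¹¹b)ᵏ = e is 2.

Answer: 2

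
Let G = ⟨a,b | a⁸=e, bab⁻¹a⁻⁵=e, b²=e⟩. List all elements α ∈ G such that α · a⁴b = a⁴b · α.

⟨a⁴b⟩ ⊆ C_G(a⁴b) since powers of a⁴b commute with a⁴b; so |C_G(a⁴b)| ≥ |⟨a⁴b⟩| = 2.
By orbit–stabilizer, |C_G(a⁴b)| = |G| / |conj. class of a⁴b| = 16 / 2 = 8.
The 8 elements commuting with a⁴b are {e, a², a⁴, a⁶, b, a⁶b, a²b, a⁴b}.

Answer: {e, a², a⁴, a⁶, b, a⁶b, a²b, a⁴b}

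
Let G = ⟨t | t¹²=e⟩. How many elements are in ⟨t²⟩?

|⟨t²⟩| equals the order of t². Compute successive powers until reaching e:
  (t²)¹ = t², (t²)² = t⁴, (t²)³ = t⁶, (t²)⁴ = t⁸, (t²)⁵ = t¹⁰, (t²)⁶ = e.
The smallest positive k with (t²)ᵏ = e is 6, so |⟨t²⟩| = 6.

Answer: 6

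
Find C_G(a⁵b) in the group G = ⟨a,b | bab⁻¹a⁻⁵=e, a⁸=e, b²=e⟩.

⟨a⁵b⟩ ⊆ C_G(a⁵b) since powers of a⁵b commute with a⁵b; so |C_G(a⁵b)| ≥ |⟨a⁵b⟩| = 8.
By orbit–stabilizer, |C_G(a⁵b)| = |G| / |conj. class of a⁵b| = 16 / 2 = 8.
The 8 elements commuting with a⁵b are {e, a², a⁴, a⁶, a⁵b, ab, a⁷b, a³b}.

Answer: {e, a², a⁴, a⁶, a⁵b, ab, a⁷b, a³b}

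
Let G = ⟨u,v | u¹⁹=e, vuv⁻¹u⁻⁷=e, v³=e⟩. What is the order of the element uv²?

Compute successive powers until reaching e:
  (uv²)¹ = uv², (uv²)² = u¹²v, (uv²)³ = e.
The smallest positive k with (uv²)ᵏ = e is 3.

Answer: 3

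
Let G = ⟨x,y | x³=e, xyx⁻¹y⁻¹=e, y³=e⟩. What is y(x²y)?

Compute y · (x²y) by multiplying left to right and reducing via the relations at each step:
  y · x² = x²y
  (x²y) · y = x²y²

Answer: x²y²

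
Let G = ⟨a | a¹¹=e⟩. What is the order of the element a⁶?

Compute successive powers until reaching e:
  (a⁶)¹ = a⁶, (a⁶)² = a, (a⁶)³ = a⁷, (a⁶)⁴ = a², (a⁶)⁵ = a⁸, (a⁶)⁶ = a³, (a⁶)⁷ = a⁹, (a⁶)⁸ = a⁴, (a⁶)⁹ = a¹⁰, (a⁶)¹⁰ = a⁵, (a⁶)¹¹ = e.
The smallest positive k with (a⁶)ᵏ = e is 11.

Answer: 11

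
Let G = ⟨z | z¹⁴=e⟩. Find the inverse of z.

The order of z is 14 (smallest k with zᵏ = e), so z⁻¹ = z¹³ = z¹³.
Check: z · (z¹³) → z · z¹³ = e, giving e as required.

Answer: z¹³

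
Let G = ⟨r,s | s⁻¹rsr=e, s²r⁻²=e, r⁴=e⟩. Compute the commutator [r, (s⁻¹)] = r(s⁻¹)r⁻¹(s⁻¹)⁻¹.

[r, (s⁻¹)] = r·(s⁻¹)·r⁻¹·(s⁻¹)⁻¹.
  r · (s⁻¹) = rs⁻¹
  (rs⁻¹) · (r³) = s
  s · s = r²

Answer: r²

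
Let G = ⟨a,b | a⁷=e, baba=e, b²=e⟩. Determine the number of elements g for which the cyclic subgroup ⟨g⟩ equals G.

⟨g⟩ = G would require ord(g) = |G| = 14, but the maximum element order in G is 7 < 14. So G is not cyclic and no single element generates it: the count is 0.

Answer: 0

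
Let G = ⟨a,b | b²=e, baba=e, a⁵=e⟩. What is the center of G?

An element z ∈ Z(G) iff z commutes with every generator.
For example e is central: e·a = a = a·e; e·b = b = b·e.
Whereas a ∉ Z(G) since a·b = ab ≠ a⁴b = b·a.
Checking each of the 10 elements this way gives Z(G) = {e}, of order 1.

Answer: {e}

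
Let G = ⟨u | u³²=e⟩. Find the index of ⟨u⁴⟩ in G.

First find ord(u⁴) by computing successive powers:
  (u⁴)¹ = u⁴, (u⁴)² = u⁸, (u⁴)³ = u¹², (u⁴)⁴ = u¹⁶, (u⁴)⁵ = u²⁰, (u⁴)⁶ = u²⁴, (u⁴)⁷ = u²⁸, (u⁴)⁸ = e.
So |⟨u⁴⟩| = ord(u⁴) = 8. With |G| = 32, by Lagrange [G : ⟨u⁴⟩] = 32/8 = 4.

Answer: 4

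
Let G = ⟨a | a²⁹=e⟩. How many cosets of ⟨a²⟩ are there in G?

First find ord(a²) by computing successive powers:
  (a²)¹ = a², (a²)² = a⁴, (a²)³ = a⁶, (a²)⁴ = a⁸, (a²)⁵ = a¹⁰, (a²)⁶ = a¹², (a²)⁷ = a¹⁴, (a²)⁸ = a¹⁶, (a²)⁹ = a¹⁸, (a²)¹⁰ = a²⁰, (a²)¹¹ = a²², (a²)¹² = a²⁴, (a²)¹³ = a²⁶, (a²)¹⁴ = a²⁸, (a²)¹⁵ = a, (a²)¹⁶ = a³, (a²)¹⁷ = a⁵, (a²)¹⁸ = a⁷, (a²)¹⁹ = a⁹, (a²)²⁰ = a¹¹, (a²)²¹ = a¹³, (a²)²² = a¹⁵, (a²)²³ = a¹⁷, (a²)²⁴ = a¹⁹, (a²)²⁵ = a²¹, (a²)²⁶ = a²³, (a²)²⁷ = a²⁵, (a²)²⁸ = a²⁷, (a²)²⁹ = e.
So |⟨a²⟩| = ord(a²) = 29. With |G| = 29, by Lagrange [G : ⟨a²⟩] = 29/29 = 1.

Answer: 1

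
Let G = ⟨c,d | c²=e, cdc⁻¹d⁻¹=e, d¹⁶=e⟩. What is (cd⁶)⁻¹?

The order of (cd⁶) is 8 (smallest k with (cd⁶)ᵏ = e), so (cd⁶)⁻¹ = (cd⁶)⁷ = cd¹⁰.
Check: (cd⁶) · (cd¹⁰) → (cd⁶) · c = d⁶;   (d⁶) · d¹⁰ = e, giving e as required.

Answer: cd¹⁰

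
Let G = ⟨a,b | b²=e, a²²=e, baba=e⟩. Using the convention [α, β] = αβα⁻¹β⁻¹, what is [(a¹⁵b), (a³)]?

[(a¹⁵b), (a³)] = (a¹⁵b)·(a³)·(a¹⁵b)⁻¹·(a³)⁻¹.
  (a¹⁵b) · (a³) = a¹²b
  (a¹²b) · (a¹⁵b) = a¹⁹
  (a¹⁹) · (a¹⁹) = a¹⁶

Answer: a¹⁶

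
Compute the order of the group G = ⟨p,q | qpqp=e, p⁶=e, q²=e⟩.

Enumerate words in the generators, reducing via the relations: the distinct elements are
  {e, p, q, pq, p², p³, p⁴, p⁵, p²q, p³q, p⁴q, p⁵q}.
No further products give new elements, so |G| = 12.

Answer: 12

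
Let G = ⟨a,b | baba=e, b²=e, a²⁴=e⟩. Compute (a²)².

Compute successive powers of (a²), reducing at each step:
  (a²)²: (a²) · a² = a⁴

Answer: a⁴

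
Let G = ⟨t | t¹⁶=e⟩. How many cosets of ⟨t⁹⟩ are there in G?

First find ord(t⁹) by computing successive powers:
  (t⁹)¹ = t⁹, (t⁹)² = t², (t⁹)³ = t¹¹, (t⁹)⁴ = t⁴, (t⁹)⁵ = t¹³, (t⁹)⁶ = t⁶, (t⁹)⁷ = t¹⁵, (t⁹)⁸ = t⁸, (t⁹)⁹ = t, (t⁹)¹⁰ = t¹⁰, (t⁹)¹¹ = t³, (t⁹)¹² = t¹², (t⁹)¹³ = t⁵, (t⁹)¹⁴ = t¹⁴, (t⁹)¹⁵ = t⁷, (t⁹)¹⁶ = e.
So |⟨t⁹⟩| = ord(t⁹) = 16. With |G| = 16, by Lagrange [G : ⟨t⁹⟩] = 16/16 = 1.

Answer: 1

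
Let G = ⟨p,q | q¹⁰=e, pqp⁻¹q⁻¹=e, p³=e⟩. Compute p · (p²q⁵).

Compute p · (p²q⁵) by multiplying left to right and reducing via the relations at each step:
  p · p² = e
  e · q⁵ = q⁵

Answer: q⁵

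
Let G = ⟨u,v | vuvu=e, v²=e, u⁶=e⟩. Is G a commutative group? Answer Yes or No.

u·v = uv but v·u = u⁵v, so u·v ≠ v·u and G is not abelian.

Answer: No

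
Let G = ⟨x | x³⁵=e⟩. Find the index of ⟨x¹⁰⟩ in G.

First find ord(x¹⁰) by computing successive powers:
  (x¹⁰)¹ = x¹⁰, (x¹⁰)² = x²⁰, (x¹⁰)³ = x³⁰, (x¹⁰)⁴ = x⁵, (x¹⁰)⁵ = x¹⁵, (x¹⁰)⁶ = x²⁵, (x¹⁰)⁷ = e.
So |⟨x¹⁰⟩| = ord(x¹⁰) = 7. With |G| = 35, by Lagrange [G : ⟨x¹⁰⟩] = 35/7 = 5.

Answer: 5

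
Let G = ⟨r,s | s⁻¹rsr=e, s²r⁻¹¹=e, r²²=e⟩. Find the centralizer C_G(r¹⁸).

⟨r¹⁸⟩ ⊆ C_G(r¹⁸) since powers of r¹⁸ commute with r¹⁸; so |C_G(r¹⁸)| ≥ |⟨r¹⁸⟩| = 11.
By orbit–stabilizer, |C_G(r¹⁸)| = |G| / |conj. class of r¹⁸| = 44 / 2 = 22.
The 22 elements commuting with r¹⁸ are {e, r, r², r³, r⁴, r⁵, r⁶, r⁷, r⁸, r⁹, r¹⁰, r¹¹, r¹², r¹³, r¹⁴, r¹⁵, r¹⁶, r¹⁷, r¹⁸, r¹⁹, r²⁰, r²¹}.

Answer: {e, r, r², r³, r⁴, r⁵, r⁶, r⁷, r⁸, r⁹, r¹⁰, r¹¹, r¹², r¹³, r¹⁴, r¹⁵, r¹⁶, r¹⁷, r¹⁸, r¹⁹, r²⁰, r²¹}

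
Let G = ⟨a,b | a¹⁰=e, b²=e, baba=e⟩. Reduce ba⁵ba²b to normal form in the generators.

Multiply left to right, reducing at each step:
  b · a⁵ = a⁵b
  (a⁵b) · b = a⁵
  (a⁵) · a² = a⁷
  (a⁷) · b = a⁷b

Answer: a⁷b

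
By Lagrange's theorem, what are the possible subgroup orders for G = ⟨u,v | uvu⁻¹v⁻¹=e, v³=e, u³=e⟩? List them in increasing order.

|G| = 9 = 3². By Lagrange's theorem the order of any subgroup divides 9; the divisors of 9 are 1, 3, 9.

Answer: 1, 3, 9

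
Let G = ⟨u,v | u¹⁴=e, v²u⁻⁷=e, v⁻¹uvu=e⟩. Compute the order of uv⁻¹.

Compute successive powers until reaching e:
  (uv⁻¹)¹ = uv⁻¹, (uv⁻¹)² = u⁷, (uv⁻¹)³ = uv, (uv⁻¹)⁴ = e.
The smallest positive k with (uv⁻¹)ᵏ = e is 4.

Answer: 4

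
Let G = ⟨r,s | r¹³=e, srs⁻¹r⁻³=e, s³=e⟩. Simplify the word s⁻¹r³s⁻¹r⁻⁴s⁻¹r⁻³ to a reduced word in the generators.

Multiply left to right, reducing at each step:
  (s²) · r³ = rs²
  (rs²) · s⁻¹ = rs
  (rs) · r⁻⁴ = r²s
  (r²s) · s⁻¹ = r²
  (r²) · r⁻³ = r¹²

Answer: r¹²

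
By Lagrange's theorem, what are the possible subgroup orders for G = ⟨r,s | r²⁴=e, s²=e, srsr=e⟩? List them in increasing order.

|G| = 48 = 2⁴ · 3. By Lagrange's theorem the order of any subgroup divides 48; the divisors of 48 are 1, 2, 3, 4, 6, 8, 12, 16, 24, 48.

Answer: 1, 2, 3, 4, 6, 8, 12, 16, 24, 48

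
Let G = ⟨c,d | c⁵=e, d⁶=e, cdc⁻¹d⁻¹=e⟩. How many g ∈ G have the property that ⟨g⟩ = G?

G is cyclic of order 30. An element generates G iff its order is 30, and a cyclic group of order 30 has exactly φ(30) = 8 such elements.

Answer: 8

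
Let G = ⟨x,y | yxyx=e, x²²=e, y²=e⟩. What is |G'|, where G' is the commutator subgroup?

G' = [G, G] is generated by all commutators. The generator-pair commutators are: [x, y] = x².
The subgroup they normally generate is {e, x², x⁴, x⁶, x⁸, x¹⁰, x¹², x¹⁴, x¹⁶, x¹⁸, x²⁰}, of order 11.
Check: |G/G'| = 44/11 = 4 is the order of the abelianisation.

Answer: 11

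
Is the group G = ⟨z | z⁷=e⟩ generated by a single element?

|G| = 7. The element z has order 7 (its powers give 7 distinct elements), so ⟨z⟩ = G and G is cyclic.

Answer: Yes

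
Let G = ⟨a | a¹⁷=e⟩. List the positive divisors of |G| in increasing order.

|G| = 17 = 17. By Lagrange's theorem the order of any subgroup divides 17; the divisors of 17 are 1, 17.

Answer: 1, 17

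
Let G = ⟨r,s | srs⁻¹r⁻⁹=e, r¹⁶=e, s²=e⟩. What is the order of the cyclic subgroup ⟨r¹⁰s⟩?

|⟨r¹⁰s⟩| equals the order of r¹⁰s. Compute successive powers until reaching e:
  (r¹⁰s)¹ = r¹⁰s, (r¹⁰s)² = r⁴, (r¹⁰s)³ = r¹⁴s, (r¹⁰s)⁴ = r⁸, (r¹⁰s)⁵ = r²s, (r¹⁰s)⁶ = r¹², (r¹⁰s)⁷ = r⁶s, (r¹⁰s)⁸ = e.
The smallest positive k with (r¹⁰s)ᵏ = e is 8, so |⟨r¹⁰s⟩| = 8.

Answer: 8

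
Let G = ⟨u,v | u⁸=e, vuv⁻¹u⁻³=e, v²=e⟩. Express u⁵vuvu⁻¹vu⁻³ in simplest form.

Multiply left to right, reducing at each step:
  (u⁵) · v = u⁵v
  (u⁵v) · u = v
  v · v = e
  e · u⁻¹ = u⁷
  (u⁷) · v = u⁷v
  (u⁷v) · u⁻³ = u⁶v

Answer: u⁶v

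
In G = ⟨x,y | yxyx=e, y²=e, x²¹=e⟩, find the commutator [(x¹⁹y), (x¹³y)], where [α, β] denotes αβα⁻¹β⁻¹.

[(x¹⁹y), (x¹³y)] = (x¹⁹y)·(x¹³y)·(x¹⁹y)⁻¹·(x¹³y)⁻¹.
  (x¹⁹y) · (x¹³y) = x⁶
  (x⁶) · (x¹⁹y) = x⁴y
  (x⁴y) · (x¹³y) = x¹²

Answer: x¹²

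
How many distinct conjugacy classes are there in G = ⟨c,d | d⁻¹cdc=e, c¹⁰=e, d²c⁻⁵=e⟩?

The conjugacy classes (representative and size) are:
  [e] (size 1), [c] (size 2), [c⁸] (size 2), [c⁷] (size 2), [c⁴] (size 2), [c⁵] (size 1), [c⁴d] (size 5), [c²d⁻¹] (size 5).
Class equation: 1 + 2 + 2 + 2 + 2 + 1 + 5 + 5 = 20 = |G|. So G has 8 conjugacy classes.

Answer: 8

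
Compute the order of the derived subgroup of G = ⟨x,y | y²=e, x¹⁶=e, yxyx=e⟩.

G' = [G, G] is generated by all commutators. The generator-pair commutators are: [x, y] = x².
The subgroup they normally generate is {e, x², x⁴, x⁶, x⁸, x¹⁰, x¹², x¹⁴}, of order 8.
Check: |G/G'| = 32/8 = 4 is the order of the abelianisation.

Answer: 8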